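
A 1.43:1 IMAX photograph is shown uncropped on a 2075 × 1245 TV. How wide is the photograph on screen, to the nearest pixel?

1780 px

1.43:1 IMAX (1.430) < 5:3 (1.667), so the photograph fills the height.
The photograph is 1245 × 1.430 ≈ 1780.35 px wide.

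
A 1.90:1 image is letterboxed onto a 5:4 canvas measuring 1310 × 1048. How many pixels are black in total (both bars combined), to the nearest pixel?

469669 pixels

1.90:1 is wider than 5:4, so it spans the full width.
That makes the image 689.4737 px tall (1310 / 1.900).
Leftover height: 1048 − 689.4737 = 358.5263 px.
Across the 1310-px span: 358.5263 × 1310 ≈ 469669 px.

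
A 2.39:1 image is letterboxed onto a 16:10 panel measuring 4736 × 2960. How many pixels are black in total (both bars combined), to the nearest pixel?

Since 2.390 > 1.600, the image is width-limited.
The image is 4736 / 2.390 ≈ 1981.5900 px tall.
Leftover height: 2960 − 1981.5900 = 978.4100 px.
Across the 4736-px span: 978.4100 × 4736 ≈ 4633750 px.

4633750 pixels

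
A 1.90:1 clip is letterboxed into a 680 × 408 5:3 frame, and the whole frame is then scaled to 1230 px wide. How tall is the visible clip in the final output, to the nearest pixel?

647 px

In the 680×408 frame the clip fills the width: height = 680 / 1.900 ≈ 357.89 px.
Scaling 680 → 1230 is ×1.8088, so the height becomes 357.89 × 1.8088 ≈ 647.37 px.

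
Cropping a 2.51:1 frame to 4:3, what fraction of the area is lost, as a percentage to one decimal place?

46.9%

The height stays; only width is cut (since 4:3 is narrower than 2.51:1).
(1.333)/(2.510) ≈ 0.531 of the area survives, leaving 46.88% discarded.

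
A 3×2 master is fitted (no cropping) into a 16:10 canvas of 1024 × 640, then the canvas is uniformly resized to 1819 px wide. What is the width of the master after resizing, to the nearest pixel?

1705 px

Fitted into 1024×640, the master spans the height; its width is 640 × 3/2 ≈ 960.00 px.
Scaling 1024 → 1819 is ×1.7764, so the width becomes 960.00 × 1.7764 ≈ 1705.31 px.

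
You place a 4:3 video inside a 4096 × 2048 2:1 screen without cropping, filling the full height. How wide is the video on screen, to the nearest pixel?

2731 px

Content width = 2048 × 4/3 ≈ 2730.67 px.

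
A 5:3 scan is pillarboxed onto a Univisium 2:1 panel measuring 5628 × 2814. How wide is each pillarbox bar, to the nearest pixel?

469 px

5:3 is narrower than Univisium 2:1, so it spans the full height.
The scan is 2814 × 5/3 ≈ 4690.00 px wide.
Black = 5628 − 4690.00 = 938.00 px, or 469.00 per bar.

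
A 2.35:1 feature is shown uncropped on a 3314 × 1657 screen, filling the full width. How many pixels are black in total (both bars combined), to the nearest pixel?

817853 pixels

The feature is 3314 / 2.350 ≈ 1410.2128 px tall.
Black = 1657 − 1410.2128 = 246.7872 px.
Bar area = 246.7872 × 3314 ≈ 817853 px.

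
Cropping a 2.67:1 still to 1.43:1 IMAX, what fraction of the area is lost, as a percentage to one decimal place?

46.4%

1.43:1 IMAX is narrower than 2.67:1, so the crop keeps the full height and trims the width.
Fraction kept = (1.430)/(2.670) ≈ 53.56%, so 46.44% is lost.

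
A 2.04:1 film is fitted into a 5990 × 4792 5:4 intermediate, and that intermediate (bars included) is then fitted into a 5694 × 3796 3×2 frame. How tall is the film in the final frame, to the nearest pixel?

Inside the 5990×4792 canvas the film is width-limited at 5990.00 × 2936.27.
5:4 in 5694×3796: fills the height, so the intermediate becomes 4745.00 × 3796.00 — a scale of ×0.7922.
Applying the same ×0.7922: 2936.27 → 2325.98.

2326 px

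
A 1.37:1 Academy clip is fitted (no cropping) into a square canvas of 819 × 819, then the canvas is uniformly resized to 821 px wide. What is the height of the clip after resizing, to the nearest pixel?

At 819×819 the clip is width-limited, so height = 819 / 1.370 ≈ 597.81 px.
Scaling 819 → 821 is ×1.0024, so the height becomes 597.81 × 1.0024 ≈ 599.27 px.

599 px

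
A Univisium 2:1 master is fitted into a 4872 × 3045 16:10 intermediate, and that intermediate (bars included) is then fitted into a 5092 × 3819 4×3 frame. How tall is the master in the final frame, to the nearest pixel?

2546 px

Univisium 2:1 in 4872×3045: fills the width, so the master is 4872.00 × 2436.00.
Second fit — the 16:10 canvas into 5092×3819 spans the width: 5092.00 × 3182.50 (×1.0452 from 4872×3045).
So the master's height is 2436.00 × 1.0452 ≈ 2546.00.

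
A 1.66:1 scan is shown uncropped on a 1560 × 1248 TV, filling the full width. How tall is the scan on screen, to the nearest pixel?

Content height = 1560 / 1.660 ≈ 939.76 px.

940 px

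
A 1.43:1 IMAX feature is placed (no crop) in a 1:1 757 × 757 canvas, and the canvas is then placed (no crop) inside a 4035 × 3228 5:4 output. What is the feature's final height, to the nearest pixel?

Inside the 757×757 canvas the feature is width-limited at 757.00 × 529.37.
The 1:1 canvas is height-limited in 4035×3228, giving 3228.00 × 3228.00; scale factor 4.2642.
So the feature's height is 529.37 × 4.2642 ≈ 2257.34.

2257 px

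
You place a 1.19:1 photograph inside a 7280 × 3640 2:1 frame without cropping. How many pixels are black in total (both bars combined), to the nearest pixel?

10732176 pixels

1.19:1 is narrower than 2:1, so it spans the full height.
The photograph is 3640 × 1.190 ≈ 4331.6000 px wide.
Leftover width: 7280 − 4331.6000 = 2948.4000 px.
That's 2948.4000 × 3640 ≈ 10732176 black pixels.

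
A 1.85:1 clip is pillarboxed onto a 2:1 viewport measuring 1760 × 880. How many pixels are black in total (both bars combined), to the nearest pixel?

116160 pixels

Since 1.850 < 2.000, the clip is height-limited.
The clip is 880 × 1.850 ≈ 1628.0000 px wide.
1760 − 1628.0000 = 132.0000 px of bars.
That's 132.0000 × 880 ≈ 116160 black pixels.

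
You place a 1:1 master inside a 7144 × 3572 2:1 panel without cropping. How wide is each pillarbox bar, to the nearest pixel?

1786 px

1:1 (1.000) < 2:1 (2.000), so the master fills the height.
That makes the image 3572.00 px wide (3572 × 1/1).
Black = 7144 − 3572.00 = 3572.00 px, or 1786.00 per bar.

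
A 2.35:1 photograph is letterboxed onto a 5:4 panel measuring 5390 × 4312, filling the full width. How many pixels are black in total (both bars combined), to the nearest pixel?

That makes the image 2293.6170 px tall (5390 / 2.350).
4312 − 2293.6170 = 2018.3830 px of bars.
That's 2018.3830 × 5390 ≈ 10879084 black pixels.

10879084 pixels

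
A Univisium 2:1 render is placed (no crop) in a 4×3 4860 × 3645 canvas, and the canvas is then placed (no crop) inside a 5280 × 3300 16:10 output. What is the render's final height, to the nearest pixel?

Inside the 4860×3645 canvas the render is width-limited at 4860.00 × 2430.00.
4×3 in 5280×3300: fills the height, so the intermediate becomes 4400.00 × 3300.00 — a scale of ×0.9053.
So the render's height is 2430.00 × 0.9053 ≈ 2200.00.

2200 px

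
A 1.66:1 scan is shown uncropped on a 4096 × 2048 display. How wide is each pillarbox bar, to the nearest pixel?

Since 1.660 < 2.000, the scan is height-limited.
That makes the image 3399.68 px wide (2048 × 1.660).
Leftover width: 4096 − 3399.68 = 696.32 px → 348.16 each side.

348 px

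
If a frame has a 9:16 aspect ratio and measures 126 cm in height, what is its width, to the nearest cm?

71 cm

126 / 16 × 9 = 70.88.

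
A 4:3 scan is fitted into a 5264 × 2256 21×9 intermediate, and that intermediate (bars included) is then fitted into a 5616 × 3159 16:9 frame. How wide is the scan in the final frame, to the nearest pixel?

4:3 in 5264×2256: fills the height, so the scan is 3008.00 × 2256.00.
Second fit — the 21×9 canvas into 5616×3159 spans the width: 5616.00 × 2406.86 (×1.0669 from 5264×2256).
The scan scales with it: width 3008.00 × 1.0669 ≈ 3209.14.

3209 px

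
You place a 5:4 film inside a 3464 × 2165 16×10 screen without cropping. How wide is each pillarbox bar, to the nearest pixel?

379 px

5:4 (1.250) < 16×10 (1.600), so the film fills the height.
Content width = 2165 × 5/4 ≈ 2706.25 px.
Black = 3464 − 2706.25 = 757.75 px, or 378.88 per bar.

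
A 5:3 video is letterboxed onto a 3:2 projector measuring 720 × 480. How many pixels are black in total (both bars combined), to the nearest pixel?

Since 1.667 > 1.500, the video is width-limited.
The video is 720 × 3/5 ≈ 432.0000 px tall.
Black = 480 − 432.0000 = 48.0000 px.
Across the 720-px span: 48.0000 × 720 ≈ 34560 px.

34560 pixels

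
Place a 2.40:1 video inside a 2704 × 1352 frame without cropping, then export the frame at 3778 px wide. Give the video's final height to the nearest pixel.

1574 px

In the 2704×1352 frame the video fills the width: height = 2704 / 2.400 ≈ 1126.67 px.
Resizing to 3778 px wide multiplies everything by 1.3972: 1126.67 → 1574.17 px.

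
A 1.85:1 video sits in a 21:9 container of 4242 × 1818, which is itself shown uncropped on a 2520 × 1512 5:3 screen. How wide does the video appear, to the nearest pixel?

1.85:1 in 4242×1818: fills the height, so the video is 3363.30 × 1818.00.
The 21:9 canvas is width-limited in 2520×1512, giving 2520.00 × 1080.00; scale factor 0.5941.
So the video's width is 3363.30 × 0.5941 ≈ 1998.00.

1998 px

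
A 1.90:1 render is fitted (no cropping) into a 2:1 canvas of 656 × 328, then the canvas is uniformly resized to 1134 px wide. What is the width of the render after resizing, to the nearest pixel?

1077 px

At 656×328 the render is height-limited, so width = 328 × 1.900 ≈ 623.20 px.
The frame scales by 1134/656 = 1.7287; 623.20 × 1.7287 ≈ 1077.30 px.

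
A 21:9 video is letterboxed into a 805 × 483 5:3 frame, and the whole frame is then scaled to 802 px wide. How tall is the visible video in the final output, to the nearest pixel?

344 px

At 805×483 the video is width-limited, so height = 805 × 9/21 ≈ 345.00 px.
Scaling 805 → 802 is ×0.9963, so the height becomes 345.00 × 0.9963 ≈ 343.71 px.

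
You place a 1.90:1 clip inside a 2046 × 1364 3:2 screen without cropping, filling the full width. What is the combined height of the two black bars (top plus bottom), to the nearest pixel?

287 px

The clip is 2046 / 1.900 ≈ 1076.84 px tall.
1364 − 1076.84 = 287.16 px of bars.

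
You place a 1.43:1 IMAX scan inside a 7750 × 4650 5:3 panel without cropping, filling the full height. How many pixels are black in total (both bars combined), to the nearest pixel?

That makes the image 6649.5000 px wide (4650 × 1.430).
7750 − 6649.5000 = 1100.5000 px of bars.
That's 1100.5000 × 4650 ≈ 5117325 black pixels.

5117325 pixels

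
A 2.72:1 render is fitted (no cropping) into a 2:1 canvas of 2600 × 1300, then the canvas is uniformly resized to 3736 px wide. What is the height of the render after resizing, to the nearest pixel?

1374 px

In the 2600×1300 frame the render fills the width: height = 2600 / 2.720 ≈ 955.88 px.
Scaling 2600 → 3736 is ×1.4369, so the height becomes 955.88 × 1.4369 ≈ 1373.53 px.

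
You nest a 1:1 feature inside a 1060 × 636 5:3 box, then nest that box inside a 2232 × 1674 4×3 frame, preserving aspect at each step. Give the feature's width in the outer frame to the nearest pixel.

1339 px

1:1 in 1060×636: fills the height, so the feature is 636.00 × 636.00.
The 5:3 canvas is width-limited in 2232×1674, giving 2232.00 × 1339.20; scale factor 2.1057.
Applying the same ×2.1057: 636.00 → 1339.20.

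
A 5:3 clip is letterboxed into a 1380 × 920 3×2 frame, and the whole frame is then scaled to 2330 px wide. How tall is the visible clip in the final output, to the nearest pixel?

In the 1380×920 frame the clip fills the width: height = 1380 × 3/5 ≈ 828.00 px.
The frame scales by 2330/1380 = 1.6884; 828.00 × 1.6884 ≈ 1398.00 px.

1398 px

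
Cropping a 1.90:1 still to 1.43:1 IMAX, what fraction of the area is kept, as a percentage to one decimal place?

The height stays; only width is cut (since 1.43:1 IMAX is narrower than 1.90:1).
Area ratio = (1.430)/(1.900) = 75.26% retained.

75.3%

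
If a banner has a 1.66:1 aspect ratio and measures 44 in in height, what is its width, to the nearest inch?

73 in

At 1.66:1, 44 × 1.660 ≈ 73.04.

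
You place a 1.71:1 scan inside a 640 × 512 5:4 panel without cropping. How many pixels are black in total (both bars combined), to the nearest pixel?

1.71:1 is wider than 5:4, so it spans the full width.
Content height = 640 / 1.710 ≈ 374.2690 px.
512 − 374.2690 = 137.7310 px of bars.
Across the 640-px span: 137.7310 × 640 ≈ 88148 px.

88148 pixels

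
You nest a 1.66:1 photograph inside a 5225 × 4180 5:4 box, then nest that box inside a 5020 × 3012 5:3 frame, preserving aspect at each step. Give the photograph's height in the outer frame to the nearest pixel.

1.66:1 in 5225×4180: fills the width, so the photograph is 5225.00 × 3147.59.
5:4 in 5020×3012: fills the height, so the intermediate becomes 3765.00 × 3012.00 — a scale of ×0.7206.
The photograph scales with it: height 3147.59 × 0.7206 ≈ 2268.07.

2268 px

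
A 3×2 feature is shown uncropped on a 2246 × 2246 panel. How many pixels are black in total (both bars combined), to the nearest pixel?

1681505 pixels

3×2 (1.500) > 1:1 (1.000), so the feature fills the width.
The feature is 2246 × 2/3 ≈ 1497.3333 px tall.
2246 − 1497.3333 = 748.6667 px of bars.
That's 748.6667 × 2246 ≈ 1681505 black pixels.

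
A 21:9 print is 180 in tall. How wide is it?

Width = 180·21/9 = 420.

420 in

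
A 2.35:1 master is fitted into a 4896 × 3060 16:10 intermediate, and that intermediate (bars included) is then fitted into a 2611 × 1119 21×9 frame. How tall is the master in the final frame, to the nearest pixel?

762 px

First fit — 2.35:1 into 4896×3060 spans the width: 4896.00 × 2083.40.
The 16:10 canvas is height-limited in 2611×1119, giving 1790.40 × 1119.00; scale factor 0.3657.
The master scales with it: height 2083.40 × 0.3657 ≈ 761.87.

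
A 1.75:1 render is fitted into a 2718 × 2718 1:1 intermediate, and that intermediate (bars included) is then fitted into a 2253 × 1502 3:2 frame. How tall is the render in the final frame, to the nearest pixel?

858 px

Inside the 2718×2718 canvas the render is width-limited at 2718.00 × 1553.14.
1:1 in 2253×1502: fills the height, so the intermediate becomes 1502.00 × 1502.00 — a scale of ×0.5526.
So the render's height is 1553.14 × 0.5526 ≈ 858.29.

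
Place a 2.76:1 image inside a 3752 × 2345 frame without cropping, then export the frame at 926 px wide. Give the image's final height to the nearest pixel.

336 px

At 3752×2345 the image is width-limited, so height = 3752 / 2.760 ≈ 1359.42 px.
The frame scales by 926/3752 = 0.2468; 1359.42 × 0.2468 ≈ 335.51 px.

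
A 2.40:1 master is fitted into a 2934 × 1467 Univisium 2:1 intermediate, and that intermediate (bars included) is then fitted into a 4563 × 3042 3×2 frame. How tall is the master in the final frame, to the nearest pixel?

1901 px

2.40:1 in 2934×1467: fills the width, so the master is 2934.00 × 1222.50.
The Univisium 2:1 canvas is width-limited in 4563×3042, giving 4563.00 × 2281.50; scale factor 1.5552.
The master scales with it: height 1222.50 × 1.5552 ≈ 1901.25.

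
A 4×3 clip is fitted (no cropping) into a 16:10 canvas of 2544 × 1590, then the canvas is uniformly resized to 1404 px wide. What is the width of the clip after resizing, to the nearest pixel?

1170 px

Fitted into 2544×1590, the clip spans the height; its width is 1590 × 4/3 ≈ 2120.00 px.
Resizing to 1404 px wide multiplies everything by 0.5519: 2120.00 → 1170.00 px.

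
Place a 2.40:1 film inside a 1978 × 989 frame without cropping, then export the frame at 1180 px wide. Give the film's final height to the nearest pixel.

In the 1978×989 frame the film fills the width: height = 1978 / 2.400 ≈ 824.17 px.
Resizing to 1180 px wide multiplies everything by 0.5966: 824.17 → 491.67 px.

492 px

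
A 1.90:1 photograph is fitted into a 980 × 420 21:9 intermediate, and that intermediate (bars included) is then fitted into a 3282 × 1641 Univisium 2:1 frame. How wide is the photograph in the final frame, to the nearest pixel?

First fit — 1.90:1 into 980×420 spans the height: 798.00 × 420.00.
Second fit — the 21:9 canvas into 3282×1641 spans the width: 3282.00 × 1406.57 (×3.3490 from 980×420).
So the photograph's width is 798.00 × 3.3490 ≈ 2672.49.

2672 px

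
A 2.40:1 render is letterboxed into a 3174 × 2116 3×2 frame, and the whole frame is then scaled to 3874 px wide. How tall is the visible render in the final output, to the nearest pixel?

1614 px

In the 3174×2116 frame the render fills the width: height = 3174 / 2.400 ≈ 1322.50 px.
Resizing to 3874 px wide multiplies everything by 1.2205: 1322.50 → 1614.17 px.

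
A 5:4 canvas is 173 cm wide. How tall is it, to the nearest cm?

138 cm

Height = 173·4/5 = 138.40.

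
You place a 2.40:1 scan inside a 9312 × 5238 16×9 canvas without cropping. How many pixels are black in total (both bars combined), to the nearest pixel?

2.40:1 is wider than 16×9, so it spans the full width.
Content height = 9312 / 2.400 ≈ 3880.0000 px.
Leftover height: 5238 − 3880.0000 = 1358.0000 px.
That's 1358.0000 × 9312 ≈ 12645696 black pixels.

12645696 pixels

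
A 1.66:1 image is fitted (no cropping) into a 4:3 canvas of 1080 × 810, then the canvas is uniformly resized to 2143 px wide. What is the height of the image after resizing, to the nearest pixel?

In the 1080×810 frame the image fills the width: height = 1080 / 1.660 ≈ 650.60 px.
Resizing to 2143 px wide multiplies everything by 1.9843: 650.60 → 1290.96 px.

1291 px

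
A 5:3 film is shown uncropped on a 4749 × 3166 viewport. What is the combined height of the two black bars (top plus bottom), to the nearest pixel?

5:3 is wider than 3×2, so it spans the full width.
The film is 4749 × 3/5 ≈ 2849.40 px tall.
Leftover height: 3166 − 2849.40 = 316.60 px.

317 px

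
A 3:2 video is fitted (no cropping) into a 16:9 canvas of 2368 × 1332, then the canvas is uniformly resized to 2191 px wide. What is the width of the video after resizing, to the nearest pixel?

1849 px

Fitted into 2368×1332, the video spans the height; its width is 1332 × 3/2 ≈ 1998.00 px.
The frame scales by 2191/2368 = 0.9253; 1998.00 × 0.9253 ≈ 1848.66 px.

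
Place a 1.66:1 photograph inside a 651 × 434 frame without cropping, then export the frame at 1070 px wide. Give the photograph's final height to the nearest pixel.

Fitted into 651×434, the photograph spans the width; its height is 651 / 1.660 ≈ 392.17 px.
Scaling 651 → 1070 is ×1.6436, so the height becomes 392.17 × 1.6436 ≈ 644.58 px.

645 px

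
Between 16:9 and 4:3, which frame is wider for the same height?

16:9

16:9 = 1.778 and 4:3 = 1.333; 1.778 > 1.333.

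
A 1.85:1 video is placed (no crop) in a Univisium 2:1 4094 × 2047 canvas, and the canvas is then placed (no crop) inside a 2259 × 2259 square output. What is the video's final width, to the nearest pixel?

2090 px

Inside the 4094×2047 canvas the video is height-limited at 3786.95 × 2047.00.
Univisium 2:1 in 2259×2259: fills the width, so the intermediate becomes 2259.00 × 1129.50 — a scale of ×0.5518.
The video scales with it: width 3786.95 × 0.5518 ≈ 2089.57.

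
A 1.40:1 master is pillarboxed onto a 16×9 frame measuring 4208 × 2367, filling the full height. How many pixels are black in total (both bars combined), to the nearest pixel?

The master is 2367 × 1.400 ≈ 3313.8000 px wide.
4208 − 3313.8000 = 894.2000 px of bars.
That's 894.2000 × 2367 ≈ 2116571 black pixels.

2116571 pixels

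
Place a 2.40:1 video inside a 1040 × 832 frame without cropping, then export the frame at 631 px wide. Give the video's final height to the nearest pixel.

At 1040×832 the video is width-limited, so height = 1040 / 2.400 ≈ 433.33 px.
The frame scales by 631/1040 = 0.6067; 433.33 × 0.6067 ≈ 262.92 px.

263 px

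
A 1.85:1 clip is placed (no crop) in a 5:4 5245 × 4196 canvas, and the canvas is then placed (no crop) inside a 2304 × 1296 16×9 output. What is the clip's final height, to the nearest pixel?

876 px

Inside the 5245×4196 canvas the clip is width-limited at 5245.00 × 2835.14.
Second fit — the 5:4 canvas into 2304×1296 spans the height: 1620.00 × 1296.00 (×0.3089 from 5245×4196).
The clip scales with it: height 2835.14 × 0.3089 ≈ 875.68.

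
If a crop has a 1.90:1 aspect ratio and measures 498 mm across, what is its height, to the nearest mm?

262 mm

Height = 498 / 1.900 = 262.11.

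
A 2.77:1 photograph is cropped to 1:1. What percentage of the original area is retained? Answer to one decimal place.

The height stays; only width is cut (since 1:1 is narrower than 2.77:1).
Area ratio = (1.000)/(2.770) = 36.10% retained.

36.1%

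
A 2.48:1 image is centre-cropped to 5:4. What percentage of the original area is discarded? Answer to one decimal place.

49.6%

The height stays; only width is cut (since 5:4 is narrower than 2.48:1).
(1.250)/(2.480) ≈ 0.504 of the area survives, leaving 49.60% discarded.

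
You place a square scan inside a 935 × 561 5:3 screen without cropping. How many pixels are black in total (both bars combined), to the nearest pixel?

209814 pixels

Since 1.000 < 1.667, the scan is height-limited.
The scan is 561 × 1/1 ≈ 561.0000 px wide.
Leftover width: 935 − 561.0000 = 374.0000 px.
Bar area = 374.0000 × 561 ≈ 209814 px.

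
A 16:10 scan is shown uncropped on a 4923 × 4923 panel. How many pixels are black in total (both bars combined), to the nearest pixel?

9088473 pixels

16:10 is wider than square, so it spans the full width.
The scan is 4923 × 10/16 ≈ 3076.8750 px tall.
Leftover height: 4923 − 3076.8750 = 1846.1250 px.
Across the 4923-px span: 1846.1250 × 4923 ≈ 9088473 px.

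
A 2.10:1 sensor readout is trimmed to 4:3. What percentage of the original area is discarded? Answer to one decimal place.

36.5%

Going from 2.10:1 to 4:3 means cutting width while keeping height.
Area ratio = (1.333)/(2.100) = 63.49%; the remaining 36.51% is cropped out.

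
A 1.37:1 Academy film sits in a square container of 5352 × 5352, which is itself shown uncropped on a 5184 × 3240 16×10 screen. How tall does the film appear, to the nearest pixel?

Inside the 5352×5352 canvas the film is width-limited at 5352.00 × 3906.57.
The square canvas is height-limited in 5184×3240, giving 3240.00 × 3240.00; scale factor 0.6054.
So the film's height is 3906.57 × 0.6054 ≈ 2364.96.

2365 px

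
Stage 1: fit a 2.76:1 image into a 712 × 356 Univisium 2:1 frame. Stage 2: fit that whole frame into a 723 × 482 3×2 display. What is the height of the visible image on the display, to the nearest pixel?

262 px

Inside the 712×356 canvas the image is width-limited at 712.00 × 257.97.
Univisium 2:1 in 723×482: fills the width, so the intermediate becomes 723.00 × 361.50 — a scale of ×1.0154.
So the image's height is 257.97 × 1.0154 ≈ 261.96.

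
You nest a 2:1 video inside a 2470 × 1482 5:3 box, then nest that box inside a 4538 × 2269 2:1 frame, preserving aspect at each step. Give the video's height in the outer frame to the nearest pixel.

1891 px

Inside the 2470×1482 canvas the video is width-limited at 2470.00 × 1235.00.
The 5:3 canvas is height-limited in 4538×2269, giving 3781.67 × 2269.00; scale factor 1.5310.
Applying the same ×1.5310: 1235.00 → 1890.83.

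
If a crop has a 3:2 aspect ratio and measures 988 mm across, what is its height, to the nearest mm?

659 mm

Height = 988·2/3 = 658.67.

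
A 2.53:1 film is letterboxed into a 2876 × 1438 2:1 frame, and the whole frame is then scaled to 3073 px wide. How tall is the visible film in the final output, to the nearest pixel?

At 2876×1438 the film is width-limited, so height = 2876 / 2.530 ≈ 1136.76 px.
Resizing to 3073 px wide multiplies everything by 1.0685: 1136.76 → 1214.62 px.

1215 px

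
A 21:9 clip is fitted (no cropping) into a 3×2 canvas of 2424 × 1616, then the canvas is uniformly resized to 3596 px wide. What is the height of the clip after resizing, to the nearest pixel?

Fitted into 2424×1616, the clip spans the width; its height is 2424 × 9/21 ≈ 1038.86 px.
Resizing to 3596 px wide multiplies everything by 1.4835: 1038.86 → 1541.14 px.

1541 px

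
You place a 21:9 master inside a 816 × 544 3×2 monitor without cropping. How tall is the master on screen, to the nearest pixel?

350 px

21:9 is wider than 3×2, so it spans the full width.
Content height = 816 × 9/21 ≈ 349.71 px.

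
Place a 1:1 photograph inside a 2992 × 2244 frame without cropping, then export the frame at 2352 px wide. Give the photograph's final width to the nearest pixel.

At 2992×2244 the photograph is height-limited, so width = 2244 × 1/1 ≈ 2244.00 px.
The frame scales by 2352/2992 = 0.7861; 2244.00 × 0.7861 ≈ 1764.00 px.

1764 px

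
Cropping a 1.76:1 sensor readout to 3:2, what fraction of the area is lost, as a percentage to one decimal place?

Going from 1.76:1 to 3:2 means cutting width while keeping height.
(1.500)/(1.760) ≈ 0.852 of the area survives, leaving 14.77% discarded.

14.8%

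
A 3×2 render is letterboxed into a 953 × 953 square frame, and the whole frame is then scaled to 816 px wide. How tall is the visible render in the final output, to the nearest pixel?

544 px

In the 953×953 frame the render fills the width: height = 953 × 2/3 ≈ 635.33 px.
Scaling 953 → 816 is ×0.8562, so the height becomes 635.33 × 0.8562 ≈ 544.00 px.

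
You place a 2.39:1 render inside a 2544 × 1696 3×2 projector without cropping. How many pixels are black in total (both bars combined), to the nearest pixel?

2.39:1 (2.390) > 3×2 (1.500), so the render fills the width.
Content height = 2544 / 2.390 ≈ 1064.4351 px.
Leftover height: 1696 − 1064.4351 = 631.5649 px.
Across the 2544-px span: 631.5649 × 2544 ≈ 1606701 px.

1606701 pixels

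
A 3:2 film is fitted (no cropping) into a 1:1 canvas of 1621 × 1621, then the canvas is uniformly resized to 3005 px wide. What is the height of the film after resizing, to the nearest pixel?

2003 px

In the 1621×1621 frame the film fills the width: height = 1621 × 2/3 ≈ 1080.67 px.
Resizing to 3005 px wide multiplies everything by 1.8538: 1080.67 → 2003.33 px.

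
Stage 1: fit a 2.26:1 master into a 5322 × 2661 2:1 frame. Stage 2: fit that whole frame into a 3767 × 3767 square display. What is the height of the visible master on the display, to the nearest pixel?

Inside the 5322×2661 canvas the master is width-limited at 5322.00 × 2354.87.
Second fit — the 2:1 canvas into 3767×3767 spans the width: 3767.00 × 1883.50 (×0.7078 from 5322×2661).
Applying the same ×0.7078: 2354.87 → 1666.81.

1667 px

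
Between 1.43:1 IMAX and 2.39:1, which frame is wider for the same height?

1.43 and 2.39; 2.39 > 1.43.

2.39:1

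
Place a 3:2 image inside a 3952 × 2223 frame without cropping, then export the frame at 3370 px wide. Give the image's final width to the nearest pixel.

In the 3952×2223 frame the image fills the height: width = 2223 × 3/2 ≈ 3334.50 px.
Scaling 3952 → 3370 is ×0.8527, so the width becomes 3334.50 × 0.8527 ≈ 2843.44 px.

2843 px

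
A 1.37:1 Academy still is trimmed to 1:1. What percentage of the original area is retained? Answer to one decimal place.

1:1 is narrower than 1.37:1 Academy, so the crop keeps the full height and trims the width.
Area ratio = (1.000)/(1.370) = 72.99% retained.

73.0%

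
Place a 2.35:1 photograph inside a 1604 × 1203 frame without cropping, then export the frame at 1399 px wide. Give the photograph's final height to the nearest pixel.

595 px

Fitted into 1604×1203, the photograph spans the width; its height is 1604 / 2.350 ≈ 682.55 px.
The frame scales by 1399/1604 = 0.8722; 682.55 × 0.8722 ≈ 595.32 px.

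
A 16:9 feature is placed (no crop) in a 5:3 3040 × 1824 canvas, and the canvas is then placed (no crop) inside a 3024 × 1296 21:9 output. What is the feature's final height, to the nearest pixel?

Inside the 3040×1824 canvas the feature is width-limited at 3040.00 × 1710.00.
Second fit — the 5:3 canvas into 3024×1296 spans the height: 2160.00 × 1296.00 (×0.7105 from 3040×1824).
So the feature's height is 1710.00 × 0.7105 ≈ 1215.00.

1215 px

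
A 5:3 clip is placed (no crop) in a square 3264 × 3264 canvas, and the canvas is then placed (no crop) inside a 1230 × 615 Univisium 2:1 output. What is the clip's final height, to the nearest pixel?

369 px

Inside the 3264×3264 canvas the clip is width-limited at 3264.00 × 1958.40.
square in 1230×615: fills the height, so the intermediate becomes 615.00 × 615.00 — a scale of ×0.1884.
So the clip's height is 1958.40 × 0.1884 ≈ 369.00.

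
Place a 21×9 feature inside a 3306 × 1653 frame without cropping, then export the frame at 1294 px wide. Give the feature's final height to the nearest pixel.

Fitted into 3306×1653, the feature spans the width; its height is 3306 × 9/21 ≈ 1416.86 px.
The frame scales by 1294/3306 = 0.3914; 1416.86 × 0.3914 ≈ 554.57 px.

555 px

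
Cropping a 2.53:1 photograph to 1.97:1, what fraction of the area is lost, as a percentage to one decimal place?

1.97:1 is narrower than 2.53:1, so the crop keeps the full height and trims the width.
(1.970)/(2.530) ≈ 0.779 of the area survives, leaving 22.13% discarded.

22.1%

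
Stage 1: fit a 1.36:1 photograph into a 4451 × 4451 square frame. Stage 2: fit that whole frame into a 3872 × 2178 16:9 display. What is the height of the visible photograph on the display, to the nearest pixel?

1601 px

1.36:1 in 4451×4451: fills the width, so the photograph is 4451.00 × 3272.79.
The square canvas is height-limited in 3872×2178, giving 2178.00 × 2178.00; scale factor 0.4893.
Applying the same ×0.4893: 3272.79 → 1601.47.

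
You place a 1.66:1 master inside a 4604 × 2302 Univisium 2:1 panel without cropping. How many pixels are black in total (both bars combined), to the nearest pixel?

1.66:1 (1.660) < Univisium 2:1 (2.000), so the master fills the height.
The master is 2302 × 1.660 ≈ 3821.3200 px wide.
Leftover width: 4604 − 3821.3200 = 782.6800 px.
Bar area = 782.6800 × 2302 ≈ 1801729 px.

1801729 pixels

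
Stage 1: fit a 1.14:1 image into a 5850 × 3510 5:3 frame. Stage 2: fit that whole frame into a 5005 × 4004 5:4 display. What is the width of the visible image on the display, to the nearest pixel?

3423 px

Inside the 5850×3510 canvas the image is height-limited at 4001.40 × 3510.00.
The 5:3 canvas is width-limited in 5005×4004, giving 5005.00 × 3003.00; scale factor 0.8556.
Applying the same ×0.8556: 4001.40 → 3423.42.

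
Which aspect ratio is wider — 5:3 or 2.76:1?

5:3 = 1.667 and 2.76; 2.76 > 1.667.

2.76:1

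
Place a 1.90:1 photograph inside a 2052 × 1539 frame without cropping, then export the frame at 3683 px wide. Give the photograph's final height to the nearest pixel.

Fitted into 2052×1539, the photograph spans the width; its height is 2052 / 1.900 ≈ 1080.00 px.
Resizing to 3683 px wide multiplies everything by 1.7948: 1080.00 → 1938.42 px.

1938 px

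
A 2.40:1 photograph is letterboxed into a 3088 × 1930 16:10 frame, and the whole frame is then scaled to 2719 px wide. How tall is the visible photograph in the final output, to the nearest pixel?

1133 px

In the 3088×1930 frame the photograph fills the width: height = 3088 / 2.400 ≈ 1286.67 px.
The frame scales by 2719/3088 = 0.8805; 1286.67 × 0.8805 ≈ 1132.92 px.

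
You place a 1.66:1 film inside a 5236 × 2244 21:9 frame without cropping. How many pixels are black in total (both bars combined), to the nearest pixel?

1.66:1 (1.660) < 21:9 (2.333), so the film fills the height.
Content width = 2244 × 1.660 ≈ 3725.0400 px.
5236 − 3725.0400 = 1510.9600 px of bars.
That's 1510.9600 × 2244 ≈ 3390594 black pixels.

3390594 pixels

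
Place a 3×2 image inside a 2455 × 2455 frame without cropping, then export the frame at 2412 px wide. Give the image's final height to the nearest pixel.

Fitted into 2455×2455, the image spans the width; its height is 2455 × 2/3 ≈ 1636.67 px.
The frame scales by 2412/2455 = 0.9825; 1636.67 × 0.9825 ≈ 1608.00 px.

1608 px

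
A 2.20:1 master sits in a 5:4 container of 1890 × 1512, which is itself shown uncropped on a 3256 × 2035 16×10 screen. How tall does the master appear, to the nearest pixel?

2.20:1 in 1890×1512: fills the width, so the master is 1890.00 × 859.09.
Second fit — the 5:4 canvas into 3256×2035 spans the height: 2543.75 × 2035.00 (×1.3459 from 1890×1512).
So the master's height is 859.09 × 1.3459 ≈ 1156.25.

1156 px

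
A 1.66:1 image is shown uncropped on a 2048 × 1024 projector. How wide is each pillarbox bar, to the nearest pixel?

174 px

1.66:1 (1.660) < 2:1 (2.000), so the image fills the height.
The image is 1024 × 1.660 ≈ 1699.84 px wide.
Leftover width: 2048 − 1699.84 = 348.16 px → 174.08 each side.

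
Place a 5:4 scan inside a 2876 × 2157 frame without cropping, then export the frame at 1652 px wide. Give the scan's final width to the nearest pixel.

In the 2876×2157 frame the scan fills the height: width = 2157 × 5/4 ≈ 2696.25 px.
Resizing to 1652 px wide multiplies everything by 0.5744: 2696.25 → 1548.75 px.

1549 px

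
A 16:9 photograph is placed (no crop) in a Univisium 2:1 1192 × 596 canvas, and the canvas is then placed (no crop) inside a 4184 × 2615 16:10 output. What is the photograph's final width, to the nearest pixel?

16:9 in 1192×596: fills the height, so the photograph is 1059.56 × 596.00.
Second fit — the Univisium 2:1 canvas into 4184×2615 spans the width: 4184.00 × 2092.00 (×3.5101 from 1192×596).
So the photograph's width is 1059.56 × 3.5101 ≈ 3719.11.

3719 px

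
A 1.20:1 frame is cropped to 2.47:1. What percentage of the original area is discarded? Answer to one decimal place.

Going from 1.20:1 to 2.47:1 means cutting height while keeping width.
(1.200)/(2.470) ≈ 0.486 of the area survives, leaving 51.42% discarded.

51.4%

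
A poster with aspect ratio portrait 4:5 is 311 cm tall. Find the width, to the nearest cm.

249 cm

Width = 311·4/5 = 248.80.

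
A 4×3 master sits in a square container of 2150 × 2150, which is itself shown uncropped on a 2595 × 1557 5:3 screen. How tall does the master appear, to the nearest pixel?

1168 px

Inside the 2150×2150 canvas the master is width-limited at 2150.00 × 1612.50.
Second fit — the square canvas into 2595×1557 spans the height: 1557.00 × 1557.00 (×0.7242 from 2150×2150).
So the master's height is 1612.50 × 0.7242 ≈ 1167.75.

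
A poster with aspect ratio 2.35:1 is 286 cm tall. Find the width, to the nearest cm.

Width = 286 × 2.350 = 672.10.

672 cm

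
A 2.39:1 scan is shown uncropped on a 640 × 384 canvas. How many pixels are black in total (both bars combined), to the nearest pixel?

74379 pixels

2.39:1 is wider than 5:3, so it spans the full width.
The scan is 640 / 2.390 ≈ 267.7824 px tall.
384 − 267.7824 = 116.2176 px of bars.
That's 116.2176 × 640 ≈ 74379 black pixels.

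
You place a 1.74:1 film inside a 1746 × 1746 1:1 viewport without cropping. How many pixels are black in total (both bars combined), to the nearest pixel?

1296495 pixels

Since 1.740 > 1.000, the film is width-limited.
The film is 1746 / 1.740 ≈ 1003.4483 px tall.
Leftover height: 1746 − 1003.4483 = 742.5517 px.
Bar area = 742.5517 × 1746 ≈ 1296495 px.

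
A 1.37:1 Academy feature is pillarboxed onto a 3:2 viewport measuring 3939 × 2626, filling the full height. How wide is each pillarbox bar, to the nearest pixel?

Content width = 2626 × 1.370 ≈ 3597.62 px.
Black = 3939 − 3597.62 = 341.38 px, or 170.69 per bar.

171 px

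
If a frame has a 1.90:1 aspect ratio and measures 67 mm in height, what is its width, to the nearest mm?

Width = 67 × 1.900 = 127.30.

127 mm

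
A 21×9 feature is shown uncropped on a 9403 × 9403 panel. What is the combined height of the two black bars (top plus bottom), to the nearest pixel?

Since 2.333 > 1.000, the feature is width-limited.
The feature is 9403 × 9/21 ≈ 4029.86 px tall.
9403 − 4029.86 = 5373.14 px of bars.

5373 px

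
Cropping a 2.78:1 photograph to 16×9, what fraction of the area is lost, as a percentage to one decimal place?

The height stays; only width is cut (since 16×9 is narrower than 2.78:1).
Fraction kept = (1.778)/(2.780) ≈ 63.95%, so 36.05% is lost.

36.1%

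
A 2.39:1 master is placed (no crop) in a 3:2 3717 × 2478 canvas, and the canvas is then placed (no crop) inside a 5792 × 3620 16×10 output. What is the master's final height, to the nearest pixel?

Inside the 3717×2478 canvas the master is width-limited at 3717.00 × 1555.23.
3:2 in 5792×3620: fills the height, so the intermediate becomes 5430.00 × 3620.00 — a scale of ×1.4609.
The master scales with it: height 1555.23 × 1.4609 ≈ 2271.97.

2272 px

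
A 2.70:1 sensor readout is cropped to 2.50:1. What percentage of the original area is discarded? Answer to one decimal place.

7.4%

The height stays; only width is cut (since 2.50:1 is narrower than 2.70:1).
(2.500)/(2.700) ≈ 0.926 of the area survives, leaving 7.41% discarded.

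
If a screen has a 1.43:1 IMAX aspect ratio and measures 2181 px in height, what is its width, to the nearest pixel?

3119 px

2181 × 1.430 = 3118.83.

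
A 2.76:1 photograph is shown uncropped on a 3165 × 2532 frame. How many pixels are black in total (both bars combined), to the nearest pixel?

4384351 pixels

2.76:1 (2.760) > 5:4 (1.250), so the photograph fills the width.
Content height = 3165 / 2.760 ≈ 1146.7391 px.
Leftover height: 2532 − 1146.7391 = 1385.2609 px.
Bar area = 1385.2609 × 3165 ≈ 4384351 px.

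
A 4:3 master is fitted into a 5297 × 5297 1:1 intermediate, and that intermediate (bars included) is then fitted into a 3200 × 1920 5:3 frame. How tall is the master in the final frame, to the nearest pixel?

4:3 in 5297×5297: fills the width, so the master is 5297.00 × 3972.75.
The 1:1 canvas is height-limited in 3200×1920, giving 1920.00 × 1920.00; scale factor 0.3625.
The master scales with it: height 3972.75 × 0.3625 ≈ 1440.00.

1440 px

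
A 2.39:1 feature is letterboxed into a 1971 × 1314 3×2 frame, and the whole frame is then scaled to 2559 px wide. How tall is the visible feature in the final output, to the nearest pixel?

At 1971×1314 the feature is width-limited, so height = 1971 / 2.390 ≈ 824.69 px.
Resizing to 2559 px wide multiplies everything by 1.2983: 824.69 → 1070.71 px.

1071 px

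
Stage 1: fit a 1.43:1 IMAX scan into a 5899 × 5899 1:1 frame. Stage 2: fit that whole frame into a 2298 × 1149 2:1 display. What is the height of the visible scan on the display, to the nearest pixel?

803 px

Inside the 5899×5899 canvas the scan is width-limited at 5899.00 × 4125.17.
1:1 in 2298×1149: fills the height, so the intermediate becomes 1149.00 × 1149.00 — a scale of ×0.1948.
So the scan's height is 4125.17 × 0.1948 ≈ 803.50.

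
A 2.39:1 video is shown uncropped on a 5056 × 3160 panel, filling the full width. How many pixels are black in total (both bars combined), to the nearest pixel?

5281087 pixels

The video is 5056 / 2.390 ≈ 2115.4812 px tall.
3160 − 2115.4812 = 1044.5188 px of bars.
Bar area = 1044.5188 × 5056 ≈ 5281087 px.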